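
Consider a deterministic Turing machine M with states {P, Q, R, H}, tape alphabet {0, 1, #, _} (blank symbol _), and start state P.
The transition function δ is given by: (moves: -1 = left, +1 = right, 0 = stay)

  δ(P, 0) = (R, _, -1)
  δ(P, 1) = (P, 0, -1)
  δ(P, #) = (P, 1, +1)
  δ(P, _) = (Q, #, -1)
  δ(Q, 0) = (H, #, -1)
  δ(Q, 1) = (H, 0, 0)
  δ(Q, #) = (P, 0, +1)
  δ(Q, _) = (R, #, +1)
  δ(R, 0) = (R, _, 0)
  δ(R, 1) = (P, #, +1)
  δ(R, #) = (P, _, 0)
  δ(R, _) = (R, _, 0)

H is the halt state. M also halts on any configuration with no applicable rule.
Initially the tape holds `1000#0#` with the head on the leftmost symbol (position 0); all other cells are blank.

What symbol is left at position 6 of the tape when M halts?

0

P | __[1]000#0#_   read 1 → write 0, move -1, go to P
P | _[_]0000#0#_   read _ → write #, move -1, go to Q
Q | [_]#0000#0#_   read _ → write #, move +1, go to R
R | #[#]0000#0#_   read # → write _, move 0, go to P
P | #[_]0000#0#_   read _ → write #, move -1, go to Q
Q | [#]#0000#0#_   read # → write 0, move +1, go to P
P | 0[#]0000#0#_   read # → write 1, move +1, go to P
P | 01[0]000#0#_   read 0 → write _, move -1, go to R
R | 0[1]_000#0#_   read 1 → write #, move +1, go to P
P | 0#[_]000#0#_   read _ → write #, move -1, go to Q
Q | 0[#]#000#0#_   read # → write 0, move +1, go to P
P | 00[#]000#0#_   read # → write 1, move +1, go to P
P | 001[0]00#0#_   read 0 → write _, move -1, go to R
R | 00[1]_00#0#_   read 1 → write #, move +1, go to P
P | 00#[_]00#0#_   read _ → write #, move -1, go to Q
Q | 00[#]#00#0#_   read # → write 0, move +1, go to P
P | 000[#]00#0#_   read # → write 1, move +1, go to P
P | 0001[0]0#0#_   read 0 → write _, move -1, go to R
R | 000[1]_0#0#_   read 1 → write #, move +1, go to P
P | 000#[_]0#0#_   read _ → write #, move -1, go to Q
Q | 000[#]#0#0#_   read # → write 0, move +1, go to P
P | 0000[#]0#0#_   read # → write 1, move +1, go to P
P | 00001[0]#0#_   read 0 → write _, move -1, go to R
R | 0000[1]_#0#_   read 1 → write #, move +1, go to P
P | 0000#[_]#0#_   read _ → write #, move -1, go to Q
Q | 0000[#]##0#_   read # → write 0, move +1, go to P
P | 00000[#]#0#_   read # → write 1, move +1, go to P
P | 000001[#]0#_   read # → write 1, move +1, go to P
P | 0000011[0]#_   read 0 → write _, move -1, go to R
R | 000001[1]_#_   read 1 → write #, move +1, go to P
P | 000001#[_]#_   read _ → write #, move -1, go to Q
Q | 000001[#]##_   read # → write 0, move +1, go to P
P | 0000010[#]#_   read # → write 1, move +1, go to P
P | 00000101[#]_   read # → write 1, move +1, go to P
P | 000001011[_]   read _ → write #, move -1, go to Q
Q | 00000101[1]#   read 1 → write 0, move 0, go to H
H | 00000101[0]#
Cell 6 holds 0 when M halts.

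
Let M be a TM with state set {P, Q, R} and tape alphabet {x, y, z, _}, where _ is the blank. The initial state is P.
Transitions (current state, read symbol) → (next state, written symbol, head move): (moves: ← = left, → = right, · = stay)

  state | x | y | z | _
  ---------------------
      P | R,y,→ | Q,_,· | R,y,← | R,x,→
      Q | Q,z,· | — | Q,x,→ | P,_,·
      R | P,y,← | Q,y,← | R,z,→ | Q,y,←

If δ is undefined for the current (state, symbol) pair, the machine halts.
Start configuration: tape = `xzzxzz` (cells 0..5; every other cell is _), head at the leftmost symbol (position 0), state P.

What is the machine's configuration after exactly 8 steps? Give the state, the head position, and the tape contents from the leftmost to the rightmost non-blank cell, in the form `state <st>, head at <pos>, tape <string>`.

state=P head=0 tape=[x]zzxzz   (P,x)→(R,y,→)
state=R head=1 tape=y[z]zxzz   (R,z)→(R,z,→)
state=R head=2 tape=yz[z]xzz   (R,z)→(R,z,→)
state=R head=3 tape=yzz[x]zz   (R,x)→(P,y,←)
state=P head=2 tape=yz[z]yzz   (P,z)→(R,y,←)
state=R head=1 tape=y[z]yyzz   (R,z)→(R,z,→)
state=R head=2 tape=yz[y]yzz   (R,y)→(Q,y,←)
state=Q head=1 tape=y[z]yyzz   (Q,z)→(Q,x,→)
state=Q head=2 tape=yx[y]yzz
After 8 steps: state Q, head at 2, tape yxyyzz.

state Q, head at 2, tape yxyyzz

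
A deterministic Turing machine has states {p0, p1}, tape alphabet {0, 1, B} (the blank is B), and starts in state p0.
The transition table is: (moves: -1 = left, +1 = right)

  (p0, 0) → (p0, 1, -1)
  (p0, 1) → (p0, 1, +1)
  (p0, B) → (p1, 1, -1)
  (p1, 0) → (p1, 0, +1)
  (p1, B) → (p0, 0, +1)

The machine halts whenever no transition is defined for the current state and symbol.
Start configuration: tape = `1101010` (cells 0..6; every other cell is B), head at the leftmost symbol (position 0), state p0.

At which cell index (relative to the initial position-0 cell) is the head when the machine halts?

p0 | [1]101010B   read 1 → write 1, move +1, go to p0
p0 | 1[1]01010B   read 1 → write 1, move +1, go to p0
p0 | 11[0]1010B   read 0 → write 1, move -1, go to p0
p0 | 1[1]11010B   read 1 → write 1, move +1, go to p0
p0 | 11[1]1010B   read 1 → write 1, move +1, go to p0
p0 | 111[1]010B   read 1 → write 1, move +1, go to p0
p0 | 1111[0]10B   read 0 → write 1, move -1, go to p0
p0 | 111[1]110B   read 1 → write 1, move +1, go to p0
p0 | 1111[1]10B   read 1 → write 1, move +1, go to p0
p0 | 11111[1]0B   read 1 → write 1, move +1, go to p0
p0 | 111111[0]B   read 0 → write 1, move -1, go to p0
p0 | 11111[1]1B   read 1 → write 1, move +1, go to p0
p0 | 111111[1]B   read 1 → write 1, move +1, go to p0
p0 | 1111111[B]   read B → write 1, move -1, go to p1
p1 | 111111[1]1
At halt the head is at cell 6.

6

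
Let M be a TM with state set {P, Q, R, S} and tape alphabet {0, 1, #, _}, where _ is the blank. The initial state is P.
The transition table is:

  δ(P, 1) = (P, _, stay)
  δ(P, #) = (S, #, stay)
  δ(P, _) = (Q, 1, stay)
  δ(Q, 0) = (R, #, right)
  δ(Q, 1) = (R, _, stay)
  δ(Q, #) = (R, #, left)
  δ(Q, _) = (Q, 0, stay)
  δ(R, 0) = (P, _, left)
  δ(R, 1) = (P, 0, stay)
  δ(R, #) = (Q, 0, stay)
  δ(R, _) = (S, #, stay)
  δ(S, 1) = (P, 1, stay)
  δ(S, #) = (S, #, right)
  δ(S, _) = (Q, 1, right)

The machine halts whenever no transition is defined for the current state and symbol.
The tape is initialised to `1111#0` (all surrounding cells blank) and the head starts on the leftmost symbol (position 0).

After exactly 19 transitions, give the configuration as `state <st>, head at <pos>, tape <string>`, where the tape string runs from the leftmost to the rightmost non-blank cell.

state P, head at 3, tape ###_#0

P | [1]111#0   read 1 → write _, move stay, go to P
P | [_]111#0   read _ → write 1, move stay, go to Q
Q | [1]111#0   read 1 → write _, move stay, go to R
R | [_]111#0   read _ → write #, move stay, go to S
S | [#]111#0   read # → write #, move right, go to S
S | #[1]11#0   read 1 → write 1, move stay, go to P
P | #[1]11#0   read 1 → write _, move stay, go to P
P | #[_]11#0   read _ → write 1, move stay, go to Q
Q | #[1]11#0   read 1 → write _, move stay, go to R
R | #[_]11#0   read _ → write #, move stay, go to S
S | #[#]11#0   read # → write #, move right, go to S
S | ##[1]1#0   read 1 → write 1, move stay, go to P
P | ##[1]1#0   read 1 → write _, move stay, go to P
P | ##[_]1#0   read _ → write 1, move stay, go to Q
Q | ##[1]1#0   read 1 → write _, move stay, go to R
R | ##[_]1#0   read _ → write #, move stay, go to S
S | ##[#]1#0   read # → write #, move right, go to S
S | ###[1]#0   read 1 → write 1, move stay, go to P
P | ###[1]#0   read 1 → write _, move stay, go to P
P | ###[_]#0
After 19 steps: state P, head at 3, tape ###_#0.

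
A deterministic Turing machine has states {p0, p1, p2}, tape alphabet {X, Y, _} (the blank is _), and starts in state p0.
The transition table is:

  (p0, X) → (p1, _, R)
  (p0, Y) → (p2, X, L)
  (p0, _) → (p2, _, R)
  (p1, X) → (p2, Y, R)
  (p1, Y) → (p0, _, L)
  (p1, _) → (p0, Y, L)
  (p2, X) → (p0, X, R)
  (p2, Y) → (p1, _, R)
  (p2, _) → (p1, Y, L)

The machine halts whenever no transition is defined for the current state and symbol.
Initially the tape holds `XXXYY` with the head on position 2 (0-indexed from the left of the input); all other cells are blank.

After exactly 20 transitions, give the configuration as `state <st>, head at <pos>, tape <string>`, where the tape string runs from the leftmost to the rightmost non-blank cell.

state=p0 head=2 tape=_XX[X]YY   (p0,X)→(p1,_,R)
state=p1 head=3 tape=_XX_[Y]Y   (p1,Y)→(p0,_,L)
state=p0 head=2 tape=_XX[_]_Y   (p0,_)→(p2,_,R)
state=p2 head=3 tape=_XX_[_]Y   (p2,_)→(p1,Y,L)
state=p1 head=2 tape=_XX[_]YY   (p1,_)→(p0,Y,L)
state=p0 head=1 tape=_X[X]YYY   (p0,X)→(p1,_,R)
state=p1 head=2 tape=_X_[Y]YY   (p1,Y)→(p0,_,L)
state=p0 head=1 tape=_X[_]_YY   (p0,_)→(p2,_,R)
state=p2 head=2 tape=_X_[_]YY   (p2,_)→(p1,Y,L)
state=p1 head=1 tape=_X[_]YYY   (p1,_)→(p0,Y,L)
state=p0 head=0 tape=_[X]YYYY   (p0,X)→(p1,_,R)
state=p1 head=1 tape=__[Y]YYY   (p1,Y)→(p0,_,L)
state=p0 head=0 tape=_[_]_YYY   (p0,_)→(p2,_,R)
state=p2 head=1 tape=__[_]YYY   (p2,_)→(p1,Y,L)
state=p1 head=0 tape=_[_]YYYY   (p1,_)→(p0,Y,L)
state=p0 head=-1 tape=[_]YYYYY   (p0,_)→(p2,_,R)
state=p2 head=0 tape=_[Y]YYYY   (p2,Y)→(p1,_,R)
state=p1 head=1 tape=__[Y]YYY   (p1,Y)→(p0,_,L)
state=p0 head=0 tape=_[_]_YYY   (p0,_)→(p2,_,R)
state=p2 head=1 tape=__[_]YYY   (p2,_)→(p1,Y,L)
state=p1 head=0 tape=_[_]YYYY
After 20 steps: state p1, head at 0, tape YYYY.

state p1, head at 0, tape YYYY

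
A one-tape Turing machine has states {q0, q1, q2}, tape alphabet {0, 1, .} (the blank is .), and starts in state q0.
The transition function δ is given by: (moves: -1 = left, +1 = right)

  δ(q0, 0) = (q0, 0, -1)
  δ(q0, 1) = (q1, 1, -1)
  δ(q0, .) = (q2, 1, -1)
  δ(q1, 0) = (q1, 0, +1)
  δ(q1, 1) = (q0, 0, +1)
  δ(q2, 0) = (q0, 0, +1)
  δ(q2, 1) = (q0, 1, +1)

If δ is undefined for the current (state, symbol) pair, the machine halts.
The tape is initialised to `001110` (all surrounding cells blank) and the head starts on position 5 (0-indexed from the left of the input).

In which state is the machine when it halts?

q2

state=q0 head=5 tape=..00111[0]   (q0,0)→(q0,0,-1)
state=q0 head=4 tape=..0011[1]0   (q0,1)→(q1,1,-1)
state=q1 head=3 tape=..001[1]10   (q1,1)→(q0,0,+1)
state=q0 head=4 tape=..0010[1]0   (q0,1)→(q1,1,-1)
state=q1 head=3 tape=..001[0]10   (q1,0)→(q1,0,+1)
state=q1 head=4 tape=..0010[1]0   (q1,1)→(q0,0,+1)
state=q0 head=5 tape=..00100[0]   (q0,0)→(q0,0,-1)
state=q0 head=4 tape=..0010[0]0   (q0,0)→(q0,0,-1)
state=q0 head=3 tape=..001[0]00   (q0,0)→(q0,0,-1)
state=q0 head=2 tape=..00[1]000   (q0,1)→(q1,1,-1)
state=q1 head=1 tape=..0[0]1000   (q1,0)→(q1,0,+1)
state=q1 head=2 tape=..00[1]000   (q1,1)→(q0,0,+1)
state=q0 head=3 tape=..000[0]00   (q0,0)→(q0,0,-1)
state=q0 head=2 tape=..00[0]000   (q0,0)→(q0,0,-1)
state=q0 head=1 tape=..0[0]0000   (q0,0)→(q0,0,-1)
state=q0 head=0 tape=..[0]00000   (q0,0)→(q0,0,-1)
state=q0 head=-1 tape=.[.]000000   (q0,.)→(q2,1,-1)
state=q2 head=-2 tape=[.]1000000
No transition is defined for (q2, .); M halts in state q2.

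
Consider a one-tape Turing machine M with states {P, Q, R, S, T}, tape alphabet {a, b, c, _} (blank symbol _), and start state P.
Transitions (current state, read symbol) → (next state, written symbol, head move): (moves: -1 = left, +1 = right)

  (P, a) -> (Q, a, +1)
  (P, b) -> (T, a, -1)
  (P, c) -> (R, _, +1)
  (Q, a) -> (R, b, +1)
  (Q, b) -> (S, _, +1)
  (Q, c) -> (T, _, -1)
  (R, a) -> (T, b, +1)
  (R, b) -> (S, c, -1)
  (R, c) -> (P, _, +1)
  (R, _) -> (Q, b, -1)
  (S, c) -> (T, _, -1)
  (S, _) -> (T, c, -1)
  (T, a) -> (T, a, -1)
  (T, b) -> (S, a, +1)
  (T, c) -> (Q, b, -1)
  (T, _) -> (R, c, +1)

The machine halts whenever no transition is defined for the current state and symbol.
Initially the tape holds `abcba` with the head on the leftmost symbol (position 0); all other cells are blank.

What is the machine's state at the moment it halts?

P | __[a]bcba   read a → write a, move +1, go to Q
Q | __a[b]cba   read b → write _, move +1, go to S
S | __a_[c]ba   read c → write _, move -1, go to T
T | __a[_]_ba   read _ → write c, move +1, go to R
R | __ac[_]ba   read _ → write b, move -1, go to Q
Q | __a[c]bba   read c → write _, move -1, go to T
T | __[a]_bba   read a → write a, move -1, go to T
T | _[_]a_bba   read _ → write c, move +1, go to R
R | _c[a]_bba   read a → write b, move +1, go to T
T | _cb[_]bba   read _ → write c, move +1, go to R
R | _cbc[b]ba   read b → write c, move -1, go to S
S | _cb[c]cba   read c → write _, move -1, go to T
T | _c[b]_cba   read b → write a, move +1, go to S
S | _ca[_]cba   read _ → write c, move -1, go to T
T | _c[a]ccba   read a → write a, move -1, go to T
T | _[c]accba   read c → write b, move -1, go to Q
Q | [_]baccba
No transition is defined for (Q, _); M halts in state Q.

Q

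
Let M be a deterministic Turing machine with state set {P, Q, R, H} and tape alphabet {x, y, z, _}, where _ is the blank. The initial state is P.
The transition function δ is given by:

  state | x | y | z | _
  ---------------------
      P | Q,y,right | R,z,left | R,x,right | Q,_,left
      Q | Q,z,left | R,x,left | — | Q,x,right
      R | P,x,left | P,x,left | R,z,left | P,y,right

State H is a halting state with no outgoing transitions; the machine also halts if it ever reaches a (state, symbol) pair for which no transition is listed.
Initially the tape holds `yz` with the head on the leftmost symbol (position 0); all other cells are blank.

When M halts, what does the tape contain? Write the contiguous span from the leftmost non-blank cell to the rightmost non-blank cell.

state=P head=0 tape=_____[y]z   (P,y)→(R,z,left)
state=R head=-1 tape=____[_]zz   (R,_)→(P,y,right)
state=P head=0 tape=____y[z]z   (P,z)→(R,x,right)
state=R head=1 tape=____yx[z]   (R,z)→(R,z,left)
state=R head=0 tape=____y[x]z   (R,x)→(P,x,left)
state=P head=-1 tape=____[y]xz   (P,y)→(R,z,left)
state=R head=-2 tape=___[_]zxz   (R,_)→(P,y,right)
state=P head=-1 tape=___y[z]xz   (P,z)→(R,x,right)
state=R head=0 tape=___yx[x]z   (R,x)→(P,x,left)
state=P head=-1 tape=___y[x]xz   (P,x)→(Q,y,right)
state=Q head=0 tape=___yy[x]z   (Q,x)→(Q,z,left)
state=Q head=-1 tape=___y[y]zz   (Q,y)→(R,x,left)
state=R head=-2 tape=___[y]xzz   (R,y)→(P,x,left)
state=P head=-3 tape=__[_]xxzz   (P,_)→(Q,_,left)
state=Q head=-4 tape=_[_]_xxzz   (Q,_)→(Q,x,right)
state=Q head=-3 tape=_x[_]xxzz   (Q,_)→(Q,x,right)
state=Q head=-2 tape=_xx[x]xzz   (Q,x)→(Q,z,left)
state=Q head=-3 tape=_x[x]zxzz   (Q,x)→(Q,z,left)
state=Q head=-4 tape=_[x]zzxzz   (Q,x)→(Q,z,left)
state=Q head=-5 tape=[_]zzzxzz   (Q,_)→(Q,x,right)
state=Q head=-4 tape=x[z]zzxzz
The non-blank tape span at halt is xzzzxzz.

xzzzxzz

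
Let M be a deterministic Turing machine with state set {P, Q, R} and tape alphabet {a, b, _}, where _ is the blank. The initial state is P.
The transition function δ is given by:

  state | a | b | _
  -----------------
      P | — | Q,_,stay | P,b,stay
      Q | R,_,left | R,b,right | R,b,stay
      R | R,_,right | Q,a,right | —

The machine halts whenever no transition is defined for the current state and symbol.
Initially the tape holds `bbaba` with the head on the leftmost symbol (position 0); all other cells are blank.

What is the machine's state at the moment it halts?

state=P head=0 tape=[b]baba   (P,b)→(Q,_,stay)
state=Q head=0 tape=[_]baba   (Q,_)→(R,b,stay)
state=R head=0 tape=[b]baba   (R,b)→(Q,a,right)
state=Q head=1 tape=a[b]aba   (Q,b)→(R,b,right)
state=R head=2 tape=ab[a]ba   (R,a)→(R,_,right)
state=R head=3 tape=ab_[b]a   (R,b)→(Q,a,right)
state=Q head=4 tape=ab_a[a]   (Q,a)→(R,_,left)
state=R head=3 tape=ab_[a]_   (R,a)→(R,_,right)
state=R head=4 tape=ab__[_]
No transition is defined for (R, _); M halts in state R.

R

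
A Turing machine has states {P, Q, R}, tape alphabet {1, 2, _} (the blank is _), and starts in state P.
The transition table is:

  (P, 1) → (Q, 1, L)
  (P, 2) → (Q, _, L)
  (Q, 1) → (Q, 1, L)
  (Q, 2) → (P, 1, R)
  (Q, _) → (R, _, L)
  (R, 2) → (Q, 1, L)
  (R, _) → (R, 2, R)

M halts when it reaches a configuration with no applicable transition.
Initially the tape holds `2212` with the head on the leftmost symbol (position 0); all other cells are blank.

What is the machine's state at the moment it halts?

R

P | ____[2]212   read 2 → write _, move L, go to Q
Q | ___[_]_212   read _ → write _, move L, go to R
R | __[_]__212   read _ → write 2, move R, go to R
R | __2[_]_212   read _ → write 2, move R, go to R
R | __22[_]212   read _ → write 2, move R, go to R
R | __222[2]12   read 2 → write 1, move L, go to Q
Q | __22[2]112   read 2 → write 1, move R, go to P
P | __221[1]12   read 1 → write 1, move L, go to Q
Q | __22[1]112   read 1 → write 1, move L, go to Q
Q | __2[2]1112   read 2 → write 1, move R, go to P
P | __21[1]112   read 1 → write 1, move L, go to Q
Q | __2[1]1112   read 1 → write 1, move L, go to Q
Q | __[2]11112   read 2 → write 1, move R, go to P
P | __1[1]1112   read 1 → write 1, move L, go to Q
Q | __[1]11112   read 1 → write 1, move L, go to Q
Q | _[_]111112   read _ → write _, move L, go to R
R | [_]_111112   read _ → write 2, move R, go to R
R | 2[_]111112   read _ → write 2, move R, go to R
R | 22[1]11112
No transition is defined for (R, 1); M halts in state R.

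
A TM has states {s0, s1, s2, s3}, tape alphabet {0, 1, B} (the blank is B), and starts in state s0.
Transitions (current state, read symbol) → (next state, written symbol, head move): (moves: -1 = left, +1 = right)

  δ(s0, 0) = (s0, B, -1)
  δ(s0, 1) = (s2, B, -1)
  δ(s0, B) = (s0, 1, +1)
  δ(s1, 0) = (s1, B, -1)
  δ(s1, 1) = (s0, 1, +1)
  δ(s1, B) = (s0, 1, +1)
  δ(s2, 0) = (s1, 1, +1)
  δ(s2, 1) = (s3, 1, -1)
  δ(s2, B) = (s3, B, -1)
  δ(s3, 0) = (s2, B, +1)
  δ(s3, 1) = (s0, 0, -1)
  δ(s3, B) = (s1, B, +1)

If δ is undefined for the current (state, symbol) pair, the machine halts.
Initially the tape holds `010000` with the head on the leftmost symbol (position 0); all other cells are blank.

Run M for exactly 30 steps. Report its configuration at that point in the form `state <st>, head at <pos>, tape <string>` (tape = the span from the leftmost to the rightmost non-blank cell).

state s2, head at -2, tape 111BBB0000

s0 | BBBBB[0]10000   read 0 → write B, move -1, go to s0
s0 | BBBB[B]B10000   read B → write 1, move +1, go to s0
s0 | BBBB1[B]10000   read B → write 1, move +1, go to s0
s0 | BBBB11[1]0000   read 1 → write B, move -1, go to s2
s2 | BBBB1[1]B0000   read 1 → write 1, move -1, go to s3
s3 | BBBB[1]1B0000   read 1 → write 0, move -1, go to s0
s0 | BBB[B]01B0000   read B → write 1, move +1, go to s0
s0 | BBB1[0]1B0000   read 0 → write B, move -1, go to s0
s0 | BBB[1]B1B0000   read 1 → write B, move -1, go to s2
s2 | BB[B]BB1B0000   read B → write B, move -1, go to s3
s3 | B[B]BBB1B0000   read B → write B, move +1, go to s1
s1 | BB[B]BB1B0000   read B → write 1, move +1, go to s0
s0 | BB1[B]B1B0000   read B → write 1, move +1, go to s0
s0 | BB11[B]1B0000   read B → write 1, move +1, go to s0
s0 | BB111[1]B0000   read 1 → write B, move -1, go to s2
s2 | BB11[1]BB0000   read 1 → write 1, move -1, go to s3
s3 | BB1[1]1BB0000   read 1 → write 0, move -1, go to s0
s0 | BB[1]01BB0000   read 1 → write B, move -1, go to s2
s2 | B[B]B01BB0000   read B → write B, move -1, go to s3
s3 | [B]BB01BB0000   read B → write B, move +1, go to s1
s1 | B[B]B01BB0000   read B → write 1, move +1, go to s0
s0 | B1[B]01BB0000   read B → write 1, move +1, go to s0
s0 | B11[0]1BB0000   read 0 → write B, move -1, go to s0
s0 | B1[1]B1BB0000   read 1 → write B, move -1, go to s2
s2 | B[1]BB1BB0000   read 1 → write 1, move -1, go to s3
s3 | [B]1BB1BB0000   read B → write B, move +1, go to s1
s1 | B[1]BB1BB0000   read 1 → write 1, move +1, go to s0
s0 | B1[B]B1BB0000   read B → write 1, move +1, go to s0
s0 | B11[B]1BB0000   read B → write 1, move +1, go to s0
s0 | B111[1]BB0000   read 1 → write B, move -1, go to s2
s2 | B11[1]BBB0000
After 30 steps: state s2, head at -2, tape 111BBB0000.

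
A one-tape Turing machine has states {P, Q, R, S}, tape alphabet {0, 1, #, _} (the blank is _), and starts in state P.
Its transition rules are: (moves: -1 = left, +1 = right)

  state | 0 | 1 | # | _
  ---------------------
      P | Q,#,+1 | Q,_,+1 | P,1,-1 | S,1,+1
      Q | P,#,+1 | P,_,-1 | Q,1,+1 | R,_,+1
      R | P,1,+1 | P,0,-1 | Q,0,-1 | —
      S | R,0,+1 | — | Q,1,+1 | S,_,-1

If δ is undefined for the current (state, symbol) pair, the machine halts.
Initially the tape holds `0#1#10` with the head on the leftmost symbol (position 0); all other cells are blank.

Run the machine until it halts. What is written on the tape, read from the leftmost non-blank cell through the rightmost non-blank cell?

#__1_#1

state=P head=0 tape=[0]#1#10__   (P,0)→(Q,#,+1)
state=Q head=1 tape=#[#]1#10__   (Q,#)→(Q,1,+1)
state=Q head=2 tape=#1[1]#10__   (Q,1)→(P,_,-1)
state=P head=1 tape=#[1]_#10__   (P,1)→(Q,_,+1)
state=Q head=2 tape=#_[_]#10__   (Q,_)→(R,_,+1)
state=R head=3 tape=#__[#]10__   (R,#)→(Q,0,-1)
state=Q head=2 tape=#_[_]010__   (Q,_)→(R,_,+1)
state=R head=3 tape=#__[0]10__   (R,0)→(P,1,+1)
state=P head=4 tape=#__1[1]0__   (P,1)→(Q,_,+1)
state=Q head=5 tape=#__1_[0]__   (Q,0)→(P,#,+1)
state=P head=6 tape=#__1_#[_]_   (P,_)→(S,1,+1)
state=S head=7 tape=#__1_#1[_]   (S,_)→(S,_,-1)
state=S head=6 tape=#__1_#[1]_
The non-blank tape span at halt is #__1_#1.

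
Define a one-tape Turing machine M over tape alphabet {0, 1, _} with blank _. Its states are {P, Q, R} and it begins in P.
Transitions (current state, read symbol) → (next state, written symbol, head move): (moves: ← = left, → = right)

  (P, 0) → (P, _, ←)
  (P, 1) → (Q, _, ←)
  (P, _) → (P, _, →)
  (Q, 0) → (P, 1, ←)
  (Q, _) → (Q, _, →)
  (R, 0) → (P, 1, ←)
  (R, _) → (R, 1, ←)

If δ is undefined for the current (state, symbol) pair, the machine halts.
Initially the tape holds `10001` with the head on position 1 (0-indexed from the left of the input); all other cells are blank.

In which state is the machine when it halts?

Q

P | _1[0]001   read 0 → write _, move ←, go to P
P | _[1]_001   read 1 → write _, move ←, go to Q
Q | [_]__001   read _ → write _, move →, go to Q
Q | _[_]_001   read _ → write _, move →, go to Q
Q | __[_]001   read _ → write _, move →, go to Q
Q | ___[0]01   read 0 → write 1, move ←, go to P
P | __[_]101   read _ → write _, move →, go to P
P | ___[1]01   read 1 → write _, move ←, go to Q
Q | __[_]_01   read _ → write _, move →, go to Q
Q | ___[_]01   read _ → write _, move →, go to Q
Q | ____[0]1   read 0 → write 1, move ←, go to P
P | ___[_]11   read _ → write _, move →, go to P
P | ____[1]1   read 1 → write _, move ←, go to Q
Q | ___[_]_1   read _ → write _, move →, go to Q
Q | ____[_]1   read _ → write _, move →, go to Q
Q | _____[1]
No transition is defined for (Q, 1); M halts in state Q.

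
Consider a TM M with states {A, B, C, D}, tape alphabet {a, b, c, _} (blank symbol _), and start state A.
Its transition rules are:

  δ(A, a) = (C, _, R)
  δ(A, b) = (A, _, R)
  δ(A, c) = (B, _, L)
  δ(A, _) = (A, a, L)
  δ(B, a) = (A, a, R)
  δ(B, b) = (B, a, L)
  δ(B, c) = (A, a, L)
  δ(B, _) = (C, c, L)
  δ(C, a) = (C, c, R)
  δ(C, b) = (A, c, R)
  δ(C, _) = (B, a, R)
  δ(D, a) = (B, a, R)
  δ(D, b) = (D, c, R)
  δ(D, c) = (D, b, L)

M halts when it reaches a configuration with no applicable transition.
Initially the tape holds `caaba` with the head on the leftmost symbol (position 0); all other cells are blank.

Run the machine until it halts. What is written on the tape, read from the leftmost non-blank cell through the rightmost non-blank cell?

state=A head=0 tape=__[c]aaba__   (A,c)→(B,_,L)
state=B head=-1 tape=_[_]_aaba__   (B,_)→(C,c,L)
state=C head=-2 tape=[_]c_aaba__   (C,_)→(B,a,R)
state=B head=-1 tape=a[c]_aaba__   (B,c)→(A,a,L)
state=A head=-2 tape=[a]a_aaba__   (A,a)→(C,_,R)
state=C head=-1 tape=_[a]_aaba__   (C,a)→(C,c,R)
state=C head=0 tape=_c[_]aaba__   (C,_)→(B,a,R)
state=B head=1 tape=_ca[a]aba__   (B,a)→(A,a,R)
state=A head=2 tape=_caa[a]ba__   (A,a)→(C,_,R)
state=C head=3 tape=_caa_[b]a__   (C,b)→(A,c,R)
state=A head=4 tape=_caa_c[a]__   (A,a)→(C,_,R)
state=C head=5 tape=_caa_c_[_]_   (C,_)→(B,a,R)
state=B head=6 tape=_caa_c_a[_]   (B,_)→(C,c,L)
state=C head=5 tape=_caa_c_[a]c   (C,a)→(C,c,R)
state=C head=6 tape=_caa_c_c[c]
The non-blank tape span at halt is caa_c_cc.

caa_c_cc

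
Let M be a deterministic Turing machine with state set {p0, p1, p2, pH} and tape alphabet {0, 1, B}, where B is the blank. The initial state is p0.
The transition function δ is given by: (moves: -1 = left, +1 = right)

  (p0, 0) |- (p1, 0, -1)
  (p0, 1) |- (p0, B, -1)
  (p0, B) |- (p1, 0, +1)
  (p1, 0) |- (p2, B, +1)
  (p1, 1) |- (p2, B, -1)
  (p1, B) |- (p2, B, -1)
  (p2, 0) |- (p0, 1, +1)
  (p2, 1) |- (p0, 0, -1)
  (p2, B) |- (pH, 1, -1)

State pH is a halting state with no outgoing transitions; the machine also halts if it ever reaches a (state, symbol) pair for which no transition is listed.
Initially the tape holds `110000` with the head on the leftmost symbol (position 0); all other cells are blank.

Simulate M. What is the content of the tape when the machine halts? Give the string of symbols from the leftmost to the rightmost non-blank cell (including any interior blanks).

1101B00

p0 | B[1]10000   read 1 → write B, move -1, go to p0
p0 | [B]B10000   read B → write 0, move +1, go to p1
p1 | 0[B]10000   read B → write B, move -1, go to p2
p2 | [0]B10000   read 0 → write 1, move +1, go to p0
p0 | 1[B]10000   read B → write 0, move +1, go to p1
p1 | 10[1]0000   read 1 → write B, move -1, go to p2
p2 | 1[0]B0000   read 0 → write 1, move +1, go to p0
p0 | 11[B]0000   read B → write 0, move +1, go to p1
p1 | 110[0]000   read 0 → write B, move +1, go to p2
p2 | 110B[0]00   read 0 → write 1, move +1, go to p0
p0 | 110B1[0]0   read 0 → write 0, move -1, go to p1
p1 | 110B[1]00   read 1 → write B, move -1, go to p2
p2 | 110[B]B00   read B → write 1, move -1, go to pH
pH | 11[0]1B00
The non-blank tape span at halt is 1101B00.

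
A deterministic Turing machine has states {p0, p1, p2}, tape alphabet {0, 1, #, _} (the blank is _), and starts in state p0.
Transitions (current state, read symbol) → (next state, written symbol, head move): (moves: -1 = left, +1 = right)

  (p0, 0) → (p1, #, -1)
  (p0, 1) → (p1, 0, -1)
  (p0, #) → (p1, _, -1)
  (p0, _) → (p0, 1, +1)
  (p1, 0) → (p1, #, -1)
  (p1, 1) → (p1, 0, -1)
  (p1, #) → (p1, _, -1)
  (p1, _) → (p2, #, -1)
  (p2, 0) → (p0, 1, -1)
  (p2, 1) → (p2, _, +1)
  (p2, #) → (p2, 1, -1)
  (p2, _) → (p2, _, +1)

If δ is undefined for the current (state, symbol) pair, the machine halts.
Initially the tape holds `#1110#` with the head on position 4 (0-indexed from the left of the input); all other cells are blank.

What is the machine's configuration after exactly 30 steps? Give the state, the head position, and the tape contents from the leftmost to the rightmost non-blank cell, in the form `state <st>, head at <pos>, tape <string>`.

state=p0 head=4 tape=___#111[0]#   (p0,0)→(p1,#,-1)
state=p1 head=3 tape=___#11[1]##   (p1,1)→(p1,0,-1)
state=p1 head=2 tape=___#1[1]0##   (p1,1)→(p1,0,-1)
state=p1 head=1 tape=___#[1]00##   (p1,1)→(p1,0,-1)
state=p1 head=0 tape=___[#]000##   (p1,#)→(p1,_,-1)
state=p1 head=-1 tape=__[_]_000##   (p1,_)→(p2,#,-1)
state=p2 head=-2 tape=_[_]#_000##   (p2,_)→(p2,_,+1)
state=p2 head=-1 tape=__[#]_000##   (p2,#)→(p2,1,-1)
state=p2 head=-2 tape=_[_]1_000##   (p2,_)→(p2,_,+1)
state=p2 head=-1 tape=__[1]_000##   (p2,1)→(p2,_,+1)
state=p2 head=0 tape=___[_]000##   (p2,_)→(p2,_,+1)
state=p2 head=1 tape=____[0]00##   (p2,0)→(p0,1,-1)
state=p0 head=0 tape=___[_]100##   (p0,_)→(p0,1,+1)
state=p0 head=1 tape=___1[1]00##   (p0,1)→(p1,0,-1)
state=p1 head=0 tape=___[1]000##   (p1,1)→(p1,0,-1)
state=p1 head=-1 tape=__[_]0000##   (p1,_)→(p2,#,-1)
state=p2 head=-2 tape=_[_]#0000##   (p2,_)→(p2,_,+1)
state=p2 head=-1 tape=__[#]0000##   (p2,#)→(p2,1,-1)
state=p2 head=-2 tape=_[_]10000##   (p2,_)→(p2,_,+1)
state=p2 head=-1 tape=__[1]0000##   (p2,1)→(p2,_,+1)
state=p2 head=0 tape=___[0]000##   (p2,0)→(p0,1,-1)
state=p0 head=-1 tape=__[_]1000##   (p0,_)→(p0,1,+1)
state=p0 head=0 tape=__1[1]000##   (p0,1)→(p1,0,-1)
state=p1 head=-1 tape=__[1]0000##   (p1,1)→(p1,0,-1)
state=p1 head=-2 tape=_[_]00000##   (p1,_)→(p2,#,-1)
state=p2 head=-3 tape=[_]#00000##   (p2,_)→(p2,_,+1)
state=p2 head=-2 tape=_[#]00000##   (p2,#)→(p2,1,-1)
state=p2 head=-3 tape=[_]100000##   (p2,_)→(p2,_,+1)
state=p2 head=-2 tape=_[1]00000##   (p2,1)→(p2,_,+1)
state=p2 head=-1 tape=__[0]0000##   (p2,0)→(p0,1,-1)
state=p0 head=-2 tape=_[_]10000##
After 30 steps: state p0, head at -2, tape 10000##.

state p0, head at -2, tape 10000##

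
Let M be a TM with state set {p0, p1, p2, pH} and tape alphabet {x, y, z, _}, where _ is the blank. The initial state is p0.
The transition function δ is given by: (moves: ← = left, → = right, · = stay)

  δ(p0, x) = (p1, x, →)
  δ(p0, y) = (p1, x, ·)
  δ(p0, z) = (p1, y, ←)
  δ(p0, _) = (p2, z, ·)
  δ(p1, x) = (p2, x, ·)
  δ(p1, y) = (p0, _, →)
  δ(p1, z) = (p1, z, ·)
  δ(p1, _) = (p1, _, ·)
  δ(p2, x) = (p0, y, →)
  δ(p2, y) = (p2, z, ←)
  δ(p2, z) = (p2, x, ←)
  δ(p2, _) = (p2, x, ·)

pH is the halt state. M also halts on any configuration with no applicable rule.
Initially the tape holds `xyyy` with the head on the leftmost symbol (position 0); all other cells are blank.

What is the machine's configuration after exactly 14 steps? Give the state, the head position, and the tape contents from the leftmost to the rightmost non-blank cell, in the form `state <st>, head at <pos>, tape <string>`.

state p0, head at 2, tape xyzzx

p0 | [x]yyy_   read x → write x, move →, go to p1
p1 | x[y]yy_   read y → write _, move →, go to p0
p0 | x_[y]y_   read y → write x, move ·, go to p1
p1 | x_[x]y_   read x → write x, move ·, go to p2
p2 | x_[x]y_   read x → write y, move →, go to p0
p0 | x_y[y]_   read y → write x, move ·, go to p1
p1 | x_y[x]_   read x → write x, move ·, go to p2
p2 | x_y[x]_   read x → write y, move →, go to p0
p0 | x_yy[_]   read _ → write z, move ·, go to p2
p2 | x_yy[z]   read z → write x, move ←, go to p2
p2 | x_y[y]x   read y → write z, move ←, go to p2
p2 | x_[y]zx   read y → write z, move ←, go to p2
p2 | x[_]zzx   read _ → write x, move ·, go to p2
p2 | x[x]zzx   read x → write y, move →, go to p0
p0 | xy[z]zx
After 14 steps: state p0, head at 2, tape xyzzx.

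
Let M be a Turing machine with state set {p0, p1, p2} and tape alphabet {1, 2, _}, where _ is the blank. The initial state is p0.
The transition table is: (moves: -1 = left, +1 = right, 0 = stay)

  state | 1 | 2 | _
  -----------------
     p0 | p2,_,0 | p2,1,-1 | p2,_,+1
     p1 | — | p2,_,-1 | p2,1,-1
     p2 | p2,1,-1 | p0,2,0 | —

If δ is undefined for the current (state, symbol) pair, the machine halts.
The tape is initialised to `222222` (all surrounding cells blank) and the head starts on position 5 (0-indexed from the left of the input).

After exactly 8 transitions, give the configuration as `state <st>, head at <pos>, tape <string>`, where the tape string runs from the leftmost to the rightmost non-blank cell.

p0 | 22222[2]   read 2 → write 1, move -1, go to p2
p2 | 2222[2]1   read 2 → write 2, move 0, go to p0
p0 | 2222[2]1   read 2 → write 1, move -1, go to p2
p2 | 222[2]11   read 2 → write 2, move 0, go to p0
p0 | 222[2]11   read 2 → write 1, move -1, go to p2
p2 | 22[2]111   read 2 → write 2, move 0, go to p0
p0 | 22[2]111   read 2 → write 1, move -1, go to p2
p2 | 2[2]1111   read 2 → write 2, move 0, go to p0
p0 | 2[2]1111
After 8 steps: state p0, head at 1, tape 221111.

state p0, head at 1, tape 221111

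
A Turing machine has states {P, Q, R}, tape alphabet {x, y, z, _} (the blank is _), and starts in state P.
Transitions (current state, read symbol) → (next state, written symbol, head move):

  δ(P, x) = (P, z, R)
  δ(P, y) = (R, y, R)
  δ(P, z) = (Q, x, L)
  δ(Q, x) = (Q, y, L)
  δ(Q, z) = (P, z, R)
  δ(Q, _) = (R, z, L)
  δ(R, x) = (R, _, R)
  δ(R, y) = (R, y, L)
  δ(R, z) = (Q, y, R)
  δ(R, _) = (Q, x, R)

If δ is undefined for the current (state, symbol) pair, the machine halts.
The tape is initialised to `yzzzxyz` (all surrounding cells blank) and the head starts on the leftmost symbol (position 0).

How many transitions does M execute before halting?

P | [y]zzzxyz_   read y → write y, move R, go to R
R | y[z]zzxyz_   read z → write y, move R, go to Q
Q | yy[z]zxyz_   read z → write z, move R, go to P
P | yyz[z]xyz_   read z → write x, move L, go to Q
Q | yy[z]xxyz_   read z → write z, move R, go to P
P | yyz[x]xyz_   read x → write z, move R, go to P
P | yyzz[x]yz_   read x → write z, move R, go to P
P | yyzzz[y]z_   read y → write y, move R, go to R
R | yyzzzy[z]_   read z → write y, move R, go to Q
Q | yyzzzyy[_]   read _ → write z, move L, go to R
R | yyzzzy[y]z   read y → write y, move L, go to R
R | yyzzz[y]yz   read y → write y, move L, go to R
R | yyzz[z]yyz   read z → write y, move R, go to Q
Q | yyzzy[y]yz
M halts after 13 transitions.

13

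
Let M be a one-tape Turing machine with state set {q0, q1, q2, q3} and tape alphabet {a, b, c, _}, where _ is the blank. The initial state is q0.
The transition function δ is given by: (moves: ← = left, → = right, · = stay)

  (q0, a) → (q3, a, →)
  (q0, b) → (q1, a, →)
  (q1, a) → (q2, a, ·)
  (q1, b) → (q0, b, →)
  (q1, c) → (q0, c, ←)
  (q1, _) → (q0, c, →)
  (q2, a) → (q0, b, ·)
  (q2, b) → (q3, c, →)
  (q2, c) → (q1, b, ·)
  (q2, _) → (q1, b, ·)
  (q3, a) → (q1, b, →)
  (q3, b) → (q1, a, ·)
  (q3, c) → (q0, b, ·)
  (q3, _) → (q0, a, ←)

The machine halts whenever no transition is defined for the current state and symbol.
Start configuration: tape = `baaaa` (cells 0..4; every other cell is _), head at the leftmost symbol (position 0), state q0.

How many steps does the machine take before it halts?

14

q0 | [b]aaaa__   read b → write a, move →, go to q1
q1 | a[a]aaa__   read a → write a, move ·, go to q2
q2 | a[a]aaa__   read a → write b, move ·, go to q0
q0 | a[b]aaa__   read b → write a, move →, go to q1
q1 | aa[a]aa__   read a → write a, move ·, go to q2
q2 | aa[a]aa__   read a → write b, move ·, go to q0
q0 | aa[b]aa__   read b → write a, move →, go to q1
q1 | aaa[a]a__   read a → write a, move ·, go to q2
q2 | aaa[a]a__   read a → write b, move ·, go to q0
q0 | aaa[b]a__   read b → write a, move →, go to q1
q1 | aaaa[a]__   read a → write a, move ·, go to q2
q2 | aaaa[a]__   read a → write b, move ·, go to q0
q0 | aaaa[b]__   read b → write a, move →, go to q1
q1 | aaaaa[_]_   read _ → write c, move →, go to q0
q0 | aaaaac[_]
M halts after 14 transitions.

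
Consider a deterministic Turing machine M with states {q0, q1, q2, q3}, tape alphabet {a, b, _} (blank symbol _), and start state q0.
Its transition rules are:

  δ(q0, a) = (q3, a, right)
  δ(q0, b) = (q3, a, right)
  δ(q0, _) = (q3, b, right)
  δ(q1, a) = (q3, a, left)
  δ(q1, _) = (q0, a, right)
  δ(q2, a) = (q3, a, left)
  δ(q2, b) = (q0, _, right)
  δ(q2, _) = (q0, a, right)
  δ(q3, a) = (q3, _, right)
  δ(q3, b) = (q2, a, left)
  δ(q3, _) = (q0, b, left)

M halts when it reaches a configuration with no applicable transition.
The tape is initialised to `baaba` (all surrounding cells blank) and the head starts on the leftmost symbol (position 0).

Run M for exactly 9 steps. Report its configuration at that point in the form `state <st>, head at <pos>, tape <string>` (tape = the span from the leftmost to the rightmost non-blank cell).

state q3, head at 5, tape a_aabb

q0 | [b]aaba_   read b → write a, move right, go to q3
q3 | a[a]aba_   read a → write _, move right, go to q3
q3 | a_[a]ba_   read a → write _, move right, go to q3
q3 | a__[b]a_   read b → write a, move left, go to q2
q2 | a_[_]aa_   read _ → write a, move right, go to q0
q0 | a_a[a]a_   read a → write a, move right, go to q3
q3 | a_aa[a]_   read a → write _, move right, go to q3
q3 | a_aa_[_]   read _ → write b, move left, go to q0
q0 | a_aa[_]b   read _ → write b, move right, go to q3
q3 | a_aab[b]
After 9 steps: state q3, head at 5, tape a_aabb.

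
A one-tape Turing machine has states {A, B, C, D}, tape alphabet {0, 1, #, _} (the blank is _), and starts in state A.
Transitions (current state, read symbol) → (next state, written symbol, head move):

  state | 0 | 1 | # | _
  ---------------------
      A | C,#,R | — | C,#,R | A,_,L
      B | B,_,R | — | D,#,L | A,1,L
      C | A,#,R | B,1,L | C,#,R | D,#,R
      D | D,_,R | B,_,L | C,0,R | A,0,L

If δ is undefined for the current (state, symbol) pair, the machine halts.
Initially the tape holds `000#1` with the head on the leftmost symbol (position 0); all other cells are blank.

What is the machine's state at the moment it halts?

state=A head=0 tape=[0]00#1   (A,0)→(C,#,R)
state=C head=1 tape=#[0]0#1   (C,0)→(A,#,R)
state=A head=2 tape=##[0]#1   (A,0)→(C,#,R)
state=C head=3 tape=###[#]1   (C,#)→(C,#,R)
state=C head=4 tape=####[1]   (C,1)→(B,1,L)
state=B head=3 tape=###[#]1   (B,#)→(D,#,L)
state=D head=2 tape=##[#]#1   (D,#)→(C,0,R)
state=C head=3 tape=##0[#]1   (C,#)→(C,#,R)
state=C head=4 tape=##0#[1]   (C,1)→(B,1,L)
state=B head=3 tape=##0[#]1   (B,#)→(D,#,L)
state=D head=2 tape=##[0]#1   (D,0)→(D,_,R)
state=D head=3 tape=##_[#]1   (D,#)→(C,0,R)
state=C head=4 tape=##_0[1]   (C,1)→(B,1,L)
state=B head=3 tape=##_[0]1   (B,0)→(B,_,R)
state=B head=4 tape=##__[1]
No transition is defined for (B, 1); M halts in state B.

B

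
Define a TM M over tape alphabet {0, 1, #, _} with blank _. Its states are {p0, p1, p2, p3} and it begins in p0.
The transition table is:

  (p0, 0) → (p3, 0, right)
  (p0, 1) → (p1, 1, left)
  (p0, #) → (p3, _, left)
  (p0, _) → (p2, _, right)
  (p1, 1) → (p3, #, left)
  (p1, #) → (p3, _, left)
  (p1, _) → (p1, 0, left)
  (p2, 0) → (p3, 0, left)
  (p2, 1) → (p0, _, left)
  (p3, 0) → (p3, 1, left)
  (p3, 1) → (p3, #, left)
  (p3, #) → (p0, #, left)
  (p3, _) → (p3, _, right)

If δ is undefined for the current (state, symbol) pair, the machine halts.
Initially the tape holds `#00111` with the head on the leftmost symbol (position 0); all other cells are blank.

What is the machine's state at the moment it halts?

p2

p0 | _[#]00111   read # → write _, move left, go to p3
p3 | [_]_00111   read _ → write _, move right, go to p3
p3 | _[_]00111   read _ → write _, move right, go to p3
p3 | __[0]0111   read 0 → write 1, move left, go to p3
p3 | _[_]10111   read _ → write _, move right, go to p3
p3 | __[1]0111   read 1 → write #, move left, go to p3
p3 | _[_]#0111   read _ → write _, move right, go to p3
p3 | __[#]0111   read # → write #, move left, go to p0
p0 | _[_]#0111   read _ → write _, move right, go to p2
p2 | __[#]0111
No transition is defined for (p2, #); M halts in state p2.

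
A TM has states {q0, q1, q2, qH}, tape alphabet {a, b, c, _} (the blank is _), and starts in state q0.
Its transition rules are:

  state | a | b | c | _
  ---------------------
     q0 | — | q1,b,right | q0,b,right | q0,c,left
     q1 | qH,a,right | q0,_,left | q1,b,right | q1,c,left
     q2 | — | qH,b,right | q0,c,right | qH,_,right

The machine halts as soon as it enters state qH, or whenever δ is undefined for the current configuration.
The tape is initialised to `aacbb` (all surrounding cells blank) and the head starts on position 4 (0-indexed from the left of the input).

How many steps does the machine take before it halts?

state=q0 head=4 tape=aacb[b]__   (q0,b)→(q1,b,right)
state=q1 head=5 tape=aacbb[_]_   (q1,_)→(q1,c,left)
state=q1 head=4 tape=aacb[b]c_   (q1,b)→(q0,_,left)
state=q0 head=3 tape=aac[b]_c_   (q0,b)→(q1,b,right)
state=q1 head=4 tape=aacb[_]c_   (q1,_)→(q1,c,left)
state=q1 head=3 tape=aac[b]cc_   (q1,b)→(q0,_,left)
state=q0 head=2 tape=aa[c]_cc_   (q0,c)→(q0,b,right)
state=q0 head=3 tape=aab[_]cc_   (q0,_)→(q0,c,left)
state=q0 head=2 tape=aa[b]ccc_   (q0,b)→(q1,b,right)
state=q1 head=3 tape=aab[c]cc_   (q1,c)→(q1,b,right)
state=q1 head=4 tape=aabb[c]c_   (q1,c)→(q1,b,right)
state=q1 head=5 tape=aabbb[c]_   (q1,c)→(q1,b,right)
state=q1 head=6 tape=aabbbb[_]   (q1,_)→(q1,c,left)
state=q1 head=5 tape=aabbb[b]c   (q1,b)→(q0,_,left)
state=q0 head=4 tape=aabb[b]_c   (q0,b)→(q1,b,right)
state=q1 head=5 tape=aabbb[_]c   (q1,_)→(q1,c,left)
state=q1 head=4 tape=aabb[b]cc   (q1,b)→(q0,_,left)
state=q0 head=3 tape=aab[b]_cc   (q0,b)→(q1,b,right)
state=q1 head=4 tape=aabb[_]cc   (q1,_)→(q1,c,left)
state=q1 head=3 tape=aab[b]ccc   (q1,b)→(q0,_,left)
state=q0 head=2 tape=aa[b]_ccc   (q0,b)→(q1,b,right)
state=q1 head=3 tape=aab[_]ccc   (q1,_)→(q1,c,left)
state=q1 head=2 tape=aa[b]cccc   (q1,b)→(q0,_,left)
state=q0 head=1 tape=a[a]_cccc
M halts after 23 transitions.

23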